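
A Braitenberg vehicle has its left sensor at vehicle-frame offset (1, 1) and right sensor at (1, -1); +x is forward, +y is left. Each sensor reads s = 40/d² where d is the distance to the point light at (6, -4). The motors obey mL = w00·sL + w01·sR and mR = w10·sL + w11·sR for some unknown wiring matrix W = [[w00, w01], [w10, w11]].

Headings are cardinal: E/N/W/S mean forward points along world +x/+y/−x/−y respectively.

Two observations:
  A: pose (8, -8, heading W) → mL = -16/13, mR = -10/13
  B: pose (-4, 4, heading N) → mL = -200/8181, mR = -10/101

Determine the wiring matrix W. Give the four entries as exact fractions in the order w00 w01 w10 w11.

obs A: pose=(8,-8,W) → sL=20/13, sR=4, mL=-16/13, mR=-10/13
obs B: pose=(-4,4,N) → sL=20/101, sR=20/81, mL=-200/8181, mR=-10/101
sensor matrix S = [[20/13, 4], [20/101, 20/81]]; det S = -43840/106353
solve [mL_A; mL_B] = S·[w00; w01] and [mR_A; mR_B] = S·[w10; w11]:
  w00 = 1/2, w01 = -1/2, w10 = -1/2, w11 = 0

1/2 -1/2 -1/2 0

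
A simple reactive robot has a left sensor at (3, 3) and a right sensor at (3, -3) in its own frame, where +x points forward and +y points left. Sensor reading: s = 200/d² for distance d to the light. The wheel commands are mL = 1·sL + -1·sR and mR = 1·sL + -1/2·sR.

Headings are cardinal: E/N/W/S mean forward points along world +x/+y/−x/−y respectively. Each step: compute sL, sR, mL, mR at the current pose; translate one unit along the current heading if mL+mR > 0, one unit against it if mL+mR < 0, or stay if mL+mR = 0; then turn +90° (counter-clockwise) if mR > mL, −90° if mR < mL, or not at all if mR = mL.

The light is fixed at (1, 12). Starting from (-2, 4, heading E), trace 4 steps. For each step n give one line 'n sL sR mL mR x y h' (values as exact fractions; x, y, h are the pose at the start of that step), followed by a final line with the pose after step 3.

0 8 200/121 768/121 868/121 -2 4 E
1 4 100/13 -48/13 2/13 -1 4 N
2 200/169 200/61 -21600/10309 -4700/10309 -1 3 W
3 50/37 5/4 15/148 215/296 0 3 S
final 0 2 E

n=0: pose=(-2,4,E); sL=8, sR=200/121; mL=768/121, mR=868/121; mL+mR=1636/121 → advance +1; mR−mL=100/121 → turn +1·90°
n=1: pose=(-1,4,N); sL=4, sR=100/13; mL=-48/13, mR=2/13; mL+mR=-46/13 → advance -1; mR−mL=50/13 → turn +1·90°
n=2: pose=(-1,3,W); sL=200/169, sR=200/61; mL=-21600/10309, mR=-4700/10309; mL+mR=-26300/10309 → advance -1; mR−mL=100/61 → turn +1·90°
n=3: pose=(0,3,S); sL=50/37, sR=5/4; mL=15/148, mR=215/296; mL+mR=245/296 → advance +1; mR−mL=5/8 → turn +1·90°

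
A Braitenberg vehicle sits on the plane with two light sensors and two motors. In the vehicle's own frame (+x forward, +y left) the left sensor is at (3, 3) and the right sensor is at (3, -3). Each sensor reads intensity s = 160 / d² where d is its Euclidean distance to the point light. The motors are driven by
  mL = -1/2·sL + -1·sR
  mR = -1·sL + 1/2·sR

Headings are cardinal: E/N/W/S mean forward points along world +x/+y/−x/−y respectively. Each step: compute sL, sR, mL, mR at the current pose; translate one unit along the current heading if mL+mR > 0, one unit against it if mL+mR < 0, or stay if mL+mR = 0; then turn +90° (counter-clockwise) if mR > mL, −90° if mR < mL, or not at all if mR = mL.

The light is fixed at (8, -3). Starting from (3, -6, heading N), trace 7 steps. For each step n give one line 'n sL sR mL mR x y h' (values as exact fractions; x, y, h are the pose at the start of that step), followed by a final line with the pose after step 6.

0 5/2 40 -165/4 35/2 3 -6 N
1 160/113 32/13 -4656/1469 -272/1469 3 -7 W
2 16/5 80/49 -792/245 -584/245 4 -7 S
3 160 160/37 -3120/37 -5840/37 4 -6 E
4 4 8/5 -18/5 -16/5 3 -6 S
5 32 160/29 -624/29 -848/29 3 -5 E
6 80/17 80/53 -3480/901 -3560/901 2 -5 S
final 2 -4 W

n=0: pose=(3,-6,N); sL=5/2, sR=40; mL=-165/4, mR=35/2; mL+mR=-95/4 → advance -1; mR−mL=235/4 → turn +1·90°
n=1: pose=(3,-7,W); sL=160/113, sR=32/13; mL=-4656/1469, mR=-272/1469; mL+mR=-4928/1469 → advance -1; mR−mL=4384/1469 → turn +1·90°
n=2: pose=(4,-7,S); sL=16/5, sR=80/49; mL=-792/245, mR=-584/245; mL+mR=-1376/245 → advance -1; mR−mL=208/245 → turn +1·90°
n=3: pose=(4,-6,E); sL=160, sR=160/37; mL=-3120/37, mR=-5840/37; mL+mR=-8960/37 → advance -1; mR−mL=-2720/37 → turn -1·90°
n=4: pose=(3,-6,S); sL=4, sR=8/5; mL=-18/5, mR=-16/5; mL+mR=-34/5 → advance -1; mR−mL=2/5 → turn +1·90°
n=5: pose=(3,-5,E); sL=32, sR=160/29; mL=-624/29, mR=-848/29; mL+mR=-1472/29 → advance -1; mR−mL=-224/29 → turn -1·90°
n=6: pose=(2,-5,S); sL=80/17, sR=80/53; mL=-3480/901, mR=-3560/901; mL+mR=-7040/901 → advance -1; mR−mL=-80/901 → turn -1·90°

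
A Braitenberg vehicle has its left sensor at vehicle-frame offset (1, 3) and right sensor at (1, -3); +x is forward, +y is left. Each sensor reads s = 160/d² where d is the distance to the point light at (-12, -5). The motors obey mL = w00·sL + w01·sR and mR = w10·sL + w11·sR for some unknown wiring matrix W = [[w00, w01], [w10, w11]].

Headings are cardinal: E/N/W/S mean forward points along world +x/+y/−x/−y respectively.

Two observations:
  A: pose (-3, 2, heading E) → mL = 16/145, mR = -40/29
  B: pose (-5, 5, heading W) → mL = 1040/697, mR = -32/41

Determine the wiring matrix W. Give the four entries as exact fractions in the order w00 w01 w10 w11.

1 -1/2 0 -1

obs A: pose=(-3,2,E) → sL=4/5, sR=40/29, mL=16/145, mR=-40/29
obs B: pose=(-5,5,W) → sL=32/17, sR=32/41, mL=1040/697, mR=-32/41
sensor matrix S = [[4/5, 40/29], [32/17, 32/41]]; det S = -199296/101065
solve [mL_A; mL_B] = S·[w00; w01] and [mR_A; mR_B] = S·[w10; w11]:
  w00 = 1, w01 = -1/2, w10 = 0, w11 = -1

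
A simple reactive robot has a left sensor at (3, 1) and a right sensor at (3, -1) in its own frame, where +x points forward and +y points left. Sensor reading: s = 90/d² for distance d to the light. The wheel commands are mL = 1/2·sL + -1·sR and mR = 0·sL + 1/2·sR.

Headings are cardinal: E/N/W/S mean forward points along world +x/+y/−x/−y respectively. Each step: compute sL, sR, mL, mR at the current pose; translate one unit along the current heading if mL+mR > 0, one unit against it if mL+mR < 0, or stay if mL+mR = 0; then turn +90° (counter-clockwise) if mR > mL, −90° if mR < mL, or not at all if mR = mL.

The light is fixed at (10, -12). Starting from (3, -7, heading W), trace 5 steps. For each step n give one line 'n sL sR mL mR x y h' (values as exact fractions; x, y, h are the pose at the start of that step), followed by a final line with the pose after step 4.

0 45/58 45/68 -135/493 45/136 3 -7 W
1 90/53 18/17 -189/901 9/17 2 -7 S
2 9/5 45/17 -297/170 45/34 2 -8 E
3 90/149 90/113 -8325/16837 45/113 1 -8 N
4 45/74 9/16 -153/592 9/32 1 -9 W
final 0 -9 S

n=0: pose=(3,-7,W); sL=45/58, sR=45/68; mL=-135/493, mR=45/136; mL+mR=225/3944 → advance +1; mR−mL=2385/3944 → turn +1·90°
n=1: pose=(2,-7,S); sL=90/53, sR=18/17; mL=-189/901, mR=9/17; mL+mR=288/901 → advance +1; mR−mL=666/901 → turn +1·90°
n=2: pose=(2,-8,E); sL=9/5, sR=45/17; mL=-297/170, mR=45/34; mL+mR=-36/85 → advance -1; mR−mL=261/85 → turn +1·90°
n=3: pose=(1,-8,N); sL=90/149, sR=90/113; mL=-8325/16837, mR=45/113; mL+mR=-1620/16837 → advance -1; mR−mL=15030/16837 → turn +1·90°
n=4: pose=(1,-9,W); sL=45/74, sR=9/16; mL=-153/592, mR=9/32; mL+mR=27/1184 → advance +1; mR−mL=639/1184 → turn +1·90°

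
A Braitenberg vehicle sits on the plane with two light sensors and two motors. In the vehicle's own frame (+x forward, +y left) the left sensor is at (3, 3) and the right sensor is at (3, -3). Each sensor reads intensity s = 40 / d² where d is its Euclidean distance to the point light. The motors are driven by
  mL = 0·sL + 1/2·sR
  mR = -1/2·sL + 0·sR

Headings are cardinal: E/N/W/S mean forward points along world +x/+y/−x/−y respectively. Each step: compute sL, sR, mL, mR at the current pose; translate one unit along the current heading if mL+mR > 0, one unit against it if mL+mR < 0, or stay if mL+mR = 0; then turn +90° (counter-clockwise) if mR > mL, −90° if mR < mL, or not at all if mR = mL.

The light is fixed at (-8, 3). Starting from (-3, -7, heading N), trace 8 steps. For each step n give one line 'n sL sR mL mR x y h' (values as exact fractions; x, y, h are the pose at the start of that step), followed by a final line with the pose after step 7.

n=0: pose=(-3,-7,N); sL=40/53, sR=40/113; mL=20/113, mR=-20/53; mL+mR=-1200/5989 → advance -1; mR−mL=-3320/5989 → turn -1·90°
n=1: pose=(-3,-8,E); sL=5/16, sR=2/13; mL=1/13, mR=-5/32; mL+mR=-33/416 → advance -1; mR−mL=-97/416 → turn -1·90°
n=2: pose=(-4,-8,S); sL=8/49, sR=40/197; mL=20/197, mR=-4/49; mL+mR=192/9653 → advance +1; mR−mL=-1768/9653 → turn -1·90°
n=3: pose=(-4,-9,W); sL=20/113, sR=20/41; mL=10/41, mR=-10/113; mL+mR=720/4633 → advance +1; mR−mL=-1540/4633 → turn -1·90°
n=4: pose=(-5,-9,N); sL=40/81, sR=40/117; mL=20/117, mR=-20/81; mL+mR=-80/1053 → advance -1; mR−mL=-440/1053 → turn -1·90°
n=5: pose=(-5,-10,E); sL=5/17, sR=10/73; mL=5/73, mR=-5/34; mL+mR=-195/2482 → advance -1; mR−mL=-535/2482 → turn -1·90°
n=6: pose=(-6,-10,S); sL=40/281, sR=40/257; mL=20/257, mR=-20/281; mL+mR=480/72217 → advance +1; mR−mL=-10760/72217 → turn -1·90°
n=7: pose=(-6,-11,W); sL=4/29, sR=20/61; mL=10/61, mR=-2/29; mL+mR=168/1769 → advance +1; mR−mL=-412/1769 → turn -1·90°

0 40/53 40/113 20/113 -20/53 -3 -7 N
1 5/16 2/13 1/13 -5/32 -3 -8 E
2 8/49 40/197 20/197 -4/49 -4 -8 S
3 20/113 20/41 10/41 -10/113 -4 -9 W
4 40/81 40/117 20/117 -20/81 -5 -9 N
5 5/17 10/73 5/73 -5/34 -5 -10 E
6 40/281 40/257 20/257 -20/281 -6 -10 S
7 4/29 20/61 10/61 -2/29 -6 -11 W
final -7 -11 N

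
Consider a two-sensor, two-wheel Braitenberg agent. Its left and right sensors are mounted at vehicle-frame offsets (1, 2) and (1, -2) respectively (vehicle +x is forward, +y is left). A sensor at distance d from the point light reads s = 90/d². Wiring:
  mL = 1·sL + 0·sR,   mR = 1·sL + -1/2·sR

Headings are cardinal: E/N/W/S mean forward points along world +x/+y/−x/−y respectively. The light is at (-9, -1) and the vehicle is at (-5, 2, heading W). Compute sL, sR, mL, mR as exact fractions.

left sensor world pos  = (-6, 0); dL² = 10
right sensor world pos = (-6, 4); dR² = 34
sL = 90/10 = 9
sR = 90/34 = 45/17
mL = 1·sL + 0·sR = 9
mR = 1·sL + -1/2·sR = 261/34

9 45/17 9 261/34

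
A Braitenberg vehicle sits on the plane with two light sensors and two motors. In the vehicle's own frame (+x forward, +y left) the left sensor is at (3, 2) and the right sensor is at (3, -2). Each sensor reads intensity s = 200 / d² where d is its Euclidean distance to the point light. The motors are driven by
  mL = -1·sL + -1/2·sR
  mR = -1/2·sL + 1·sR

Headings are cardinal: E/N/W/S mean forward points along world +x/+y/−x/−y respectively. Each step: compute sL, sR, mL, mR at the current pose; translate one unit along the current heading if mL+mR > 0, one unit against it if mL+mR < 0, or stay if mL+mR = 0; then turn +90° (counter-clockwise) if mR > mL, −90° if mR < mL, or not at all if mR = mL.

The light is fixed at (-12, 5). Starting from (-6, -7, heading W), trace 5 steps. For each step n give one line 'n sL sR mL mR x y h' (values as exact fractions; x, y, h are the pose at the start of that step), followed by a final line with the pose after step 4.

0 40/41 200/109 -8460/4469 6020/4469 -6 -7 W
1 100/153 4/5 -806/765 362/765 -5 -7 S
2 200/181 200/269 -71900/48689 9300/48689 -5 -6 E
3 5/2 25/16 -105/32 5/16 -6 -6 N
4 40/41 200/109 -8460/4469 6020/4469 -6 -7 W
final -5 -7 S

n=0: pose=(-6,-7,W); sL=40/41, sR=200/109; mL=-8460/4469, mR=6020/4469; mL+mR=-2440/4469 → advance -1; mR−mL=14480/4469 → turn +1·90°
n=1: pose=(-5,-7,S); sL=100/153, sR=4/5; mL=-806/765, mR=362/765; mL+mR=-148/255 → advance -1; mR−mL=1168/765 → turn +1·90°
n=2: pose=(-5,-6,E); sL=200/181, sR=200/269; mL=-71900/48689, mR=9300/48689; mL+mR=-62600/48689 → advance -1; mR−mL=81200/48689 → turn +1·90°
n=3: pose=(-6,-6,N); sL=5/2, sR=25/16; mL=-105/32, mR=5/16; mL+mR=-95/32 → advance -1; mR−mL=115/32 → turn +1·90°
n=4: pose=(-6,-7,W); sL=40/41, sR=200/109; mL=-8460/4469, mR=6020/4469; mL+mR=-2440/4469 → advance -1; mR−mL=14480/4469 → turn +1·90°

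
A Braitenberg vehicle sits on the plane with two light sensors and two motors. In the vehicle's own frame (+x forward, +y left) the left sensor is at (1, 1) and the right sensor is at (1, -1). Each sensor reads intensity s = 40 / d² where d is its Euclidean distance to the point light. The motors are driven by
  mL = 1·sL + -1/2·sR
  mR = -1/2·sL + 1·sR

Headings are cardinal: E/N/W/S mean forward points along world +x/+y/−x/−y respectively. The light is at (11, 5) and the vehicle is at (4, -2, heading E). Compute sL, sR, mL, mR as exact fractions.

5/9 2/5 16/45 11/90

left sensor world pos  = (5, -1); dL² = 72
right sensor world pos = (5, -3); dR² = 100
sL = 40/72 = 5/9
sR = 40/100 = 2/5
mL = 1·sL + -1/2·sR = 16/45
mR = -1/2·sL + 1·sR = 11/90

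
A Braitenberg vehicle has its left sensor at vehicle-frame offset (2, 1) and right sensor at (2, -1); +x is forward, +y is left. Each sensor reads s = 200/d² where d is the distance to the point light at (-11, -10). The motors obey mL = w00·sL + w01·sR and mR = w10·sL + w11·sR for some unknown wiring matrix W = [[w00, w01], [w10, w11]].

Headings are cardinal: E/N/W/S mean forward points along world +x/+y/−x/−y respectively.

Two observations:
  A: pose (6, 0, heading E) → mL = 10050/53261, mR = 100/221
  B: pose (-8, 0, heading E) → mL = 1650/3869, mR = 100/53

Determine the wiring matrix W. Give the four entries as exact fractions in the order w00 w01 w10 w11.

obs A: pose=(6,0,E) → sL=100/241, sR=100/221, mL=10050/53261, mR=100/221
obs B: pose=(-8,0,E) → sL=100/73, sR=100/53, mL=1650/3869, mR=100/53
sensor matrix S = [[100/241, 100/221], [100/73, 100/53]]; det S = 33600000/206066809
solve [mL_A; mL_B] = S·[w00; w01] and [mR_A; mR_B] = S·[w10; w11]:
  w00 = 1, w01 = -1/2, w10 = 0, w11 = 1

1 -1/2 0 1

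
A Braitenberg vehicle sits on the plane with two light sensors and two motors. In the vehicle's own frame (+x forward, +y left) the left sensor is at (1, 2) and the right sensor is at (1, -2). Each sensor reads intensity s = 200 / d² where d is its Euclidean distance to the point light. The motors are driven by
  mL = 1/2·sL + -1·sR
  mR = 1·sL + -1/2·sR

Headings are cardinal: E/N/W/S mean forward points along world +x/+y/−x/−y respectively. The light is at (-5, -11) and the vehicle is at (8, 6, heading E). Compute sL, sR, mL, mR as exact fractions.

200/557 200/421 -69300/234497 28500/234497

left sensor world pos  = (9, 8); dL² = 557
right sensor world pos = (9, 4); dR² = 421
sL = 200/557 = 200/557
sR = 200/421 = 200/421
mL = 1/2·sL + -1·sR = -69300/234497
mR = 1·sL + -1/2·sR = 28500/234497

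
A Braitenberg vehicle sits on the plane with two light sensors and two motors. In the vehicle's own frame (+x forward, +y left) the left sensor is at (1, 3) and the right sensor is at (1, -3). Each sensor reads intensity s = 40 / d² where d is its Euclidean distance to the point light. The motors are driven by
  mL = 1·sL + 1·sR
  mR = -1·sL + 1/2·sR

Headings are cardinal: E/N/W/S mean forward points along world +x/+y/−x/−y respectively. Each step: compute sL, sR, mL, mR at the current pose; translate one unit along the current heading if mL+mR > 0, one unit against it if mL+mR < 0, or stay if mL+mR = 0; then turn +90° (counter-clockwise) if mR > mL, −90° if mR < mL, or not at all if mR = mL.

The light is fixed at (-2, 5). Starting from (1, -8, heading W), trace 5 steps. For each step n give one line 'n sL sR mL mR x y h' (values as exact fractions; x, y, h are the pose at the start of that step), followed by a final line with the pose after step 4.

n=0: pose=(1,-8,W); sL=2/13, sR=5/13; mL=7/13, mR=1/26; mL+mR=15/26 → advance +1; mR−mL=-1/2 → turn -1·90°
n=1: pose=(0,-8,N); sL=8/29, sR=40/169; mL=2512/4901, mR=-772/4901; mL+mR=60/169 → advance +1; mR−mL=-3284/4901 → turn -1·90°
n=2: pose=(0,-7,E); sL=4/9, sR=20/117; mL=8/13, mR=-14/39; mL+mR=10/39 → advance +1; mR−mL=-38/39 → turn -1·90°
n=3: pose=(1,-7,S); sL=8/41, sR=40/169; mL=2992/6929, mR=-532/6929; mL+mR=60/169 → advance +1; mR−mL=-3524/6929 → turn -1·90°
n=4: pose=(1,-8,W); sL=2/13, sR=5/13; mL=7/13, mR=1/26; mL+mR=15/26 → advance +1; mR−mL=-1/2 → turn -1·90°

0 2/13 5/13 7/13 1/26 1 -8 W
1 8/29 40/169 2512/4901 -772/4901 0 -8 N
2 4/9 20/117 8/13 -14/39 0 -7 E
3 8/41 40/169 2992/6929 -532/6929 1 -7 S
4 2/13 5/13 7/13 1/26 1 -8 W
final 0 -8 N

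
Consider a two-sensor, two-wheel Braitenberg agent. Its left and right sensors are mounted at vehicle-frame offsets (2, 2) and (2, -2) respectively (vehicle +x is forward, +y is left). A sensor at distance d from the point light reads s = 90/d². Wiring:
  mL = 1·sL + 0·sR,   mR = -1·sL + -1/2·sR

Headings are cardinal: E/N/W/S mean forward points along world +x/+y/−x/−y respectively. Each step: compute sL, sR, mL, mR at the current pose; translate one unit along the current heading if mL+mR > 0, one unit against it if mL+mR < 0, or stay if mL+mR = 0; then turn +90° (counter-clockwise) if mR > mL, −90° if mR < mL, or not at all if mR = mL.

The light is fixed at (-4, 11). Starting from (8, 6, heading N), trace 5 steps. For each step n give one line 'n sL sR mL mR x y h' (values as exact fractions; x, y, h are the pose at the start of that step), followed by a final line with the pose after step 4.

0 90/109 18/41 90/109 -4671/4469 8 6 N
1 45/106 9/26 45/106 -1647/2756 8 5 E
2 90/233 18/29 90/233 -4707/6757 7 5 S
3 9/13 1 9/13 -31/26 7 6 W
4 90/109 18/41 90/109 -4671/4469 8 6 N
final 8 5 E

n=0: pose=(8,6,N); sL=90/109, sR=18/41; mL=90/109, mR=-4671/4469; mL+mR=-9/41 → advance -1; mR−mL=-8361/4469 → turn -1·90°
n=1: pose=(8,5,E); sL=45/106, sR=9/26; mL=45/106, mR=-1647/2756; mL+mR=-9/52 → advance -1; mR−mL=-2817/2756 → turn -1·90°
n=2: pose=(7,5,S); sL=90/233, sR=18/29; mL=90/233, mR=-4707/6757; mL+mR=-9/29 → advance -1; mR−mL=-7317/6757 → turn -1·90°
n=3: pose=(7,6,W); sL=9/13, sR=1; mL=9/13, mR=-31/26; mL+mR=-1/2 → advance -1; mR−mL=-49/26 → turn -1·90°
n=4: pose=(8,6,N); sL=90/109, sR=18/41; mL=90/109, mR=-4671/4469; mL+mR=-9/41 → advance -1; mR−mL=-8361/4469 → turn -1·90°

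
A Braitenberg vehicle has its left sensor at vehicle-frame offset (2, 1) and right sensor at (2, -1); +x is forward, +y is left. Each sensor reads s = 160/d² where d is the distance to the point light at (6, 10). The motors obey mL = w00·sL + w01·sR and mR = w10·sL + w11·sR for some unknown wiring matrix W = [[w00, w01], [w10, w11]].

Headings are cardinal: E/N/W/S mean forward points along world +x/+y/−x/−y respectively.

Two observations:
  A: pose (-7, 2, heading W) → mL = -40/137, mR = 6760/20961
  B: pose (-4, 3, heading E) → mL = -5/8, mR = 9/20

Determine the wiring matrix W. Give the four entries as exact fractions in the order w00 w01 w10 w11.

obs A: pose=(-7,2,W) → sL=80/153, sR=80/137, mL=-40/137, mR=6760/20961
obs B: pose=(-4,3,E) → sL=8/5, sR=5/4, mL=-5/8, mR=9/20
sensor matrix S = [[80/153, 80/137], [8/5, 5/4]]; det S = -5884/20961
solve [mL_A; mL_B] = S·[w00; w01] and [mR_A; mR_B] = S·[w10; w11]:
  w00 = 0, w01 = -1/2, w10 = -1/2, w11 = 1

0 -1/2 -1/2 1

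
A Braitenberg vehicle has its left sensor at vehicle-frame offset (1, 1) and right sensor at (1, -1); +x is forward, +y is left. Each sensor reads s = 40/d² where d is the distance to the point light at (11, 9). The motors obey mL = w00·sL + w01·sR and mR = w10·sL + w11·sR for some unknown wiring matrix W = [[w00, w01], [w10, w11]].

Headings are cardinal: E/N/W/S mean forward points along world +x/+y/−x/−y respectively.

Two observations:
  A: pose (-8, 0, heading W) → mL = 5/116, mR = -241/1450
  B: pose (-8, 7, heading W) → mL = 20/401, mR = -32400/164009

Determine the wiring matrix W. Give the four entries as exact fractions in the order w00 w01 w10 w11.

0 1/2 -1 -1

obs A: pose=(-8,0,W) → sL=2/25, sR=5/58, mL=5/116, mR=-241/1450
obs B: pose=(-8,7,W) → sL=40/409, sR=40/401, mL=20/401, mR=-32400/164009
sensor matrix S = [[2/25, 5/58], [40/409, 40/401]]; det S = -10724/23781305
solve [mL_A; mL_B] = S·[w00; w01] and [mR_A; mR_B] = S·[w10; w11]:
  w00 = 0, w01 = 1/2, w10 = -1, w11 = -1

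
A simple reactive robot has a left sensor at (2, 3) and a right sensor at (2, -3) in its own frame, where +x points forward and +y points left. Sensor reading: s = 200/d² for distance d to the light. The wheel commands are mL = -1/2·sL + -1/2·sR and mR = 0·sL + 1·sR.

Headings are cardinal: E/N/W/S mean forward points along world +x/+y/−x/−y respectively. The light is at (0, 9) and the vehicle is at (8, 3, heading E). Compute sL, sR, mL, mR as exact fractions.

200/109 200/181 -29000/19729 200/181

left sensor world pos  = (10, 6); dL² = 109
right sensor world pos = (10, 0); dR² = 181
sL = 200/109 = 200/109
sR = 200/181 = 200/181
mL = -1/2·sL + -1/2·sR = -29000/19729
mR = 0·sL + 1·sR = 200/181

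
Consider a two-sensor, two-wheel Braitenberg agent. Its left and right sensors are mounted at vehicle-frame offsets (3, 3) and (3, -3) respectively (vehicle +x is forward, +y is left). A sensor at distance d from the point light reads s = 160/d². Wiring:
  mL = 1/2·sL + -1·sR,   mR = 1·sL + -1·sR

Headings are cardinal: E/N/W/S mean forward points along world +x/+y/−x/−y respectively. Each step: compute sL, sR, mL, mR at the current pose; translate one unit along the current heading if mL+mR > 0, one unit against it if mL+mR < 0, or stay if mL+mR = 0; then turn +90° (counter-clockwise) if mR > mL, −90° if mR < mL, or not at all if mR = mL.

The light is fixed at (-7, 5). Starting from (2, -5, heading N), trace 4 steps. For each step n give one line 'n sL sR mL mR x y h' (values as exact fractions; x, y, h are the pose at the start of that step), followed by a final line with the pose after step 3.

n=0: pose=(2,-5,N); sL=32/17, sR=160/193; mL=368/3281, mR=3456/3281; mL+mR=3824/3281 → advance +1; mR−mL=16/17 → turn +1·90°
n=1: pose=(2,-4,W); sL=8/9, sR=20/9; mL=-16/9, mR=-4/3; mL+mR=-28/9 → advance -1; mR−mL=4/9 → turn +1·90°
n=2: pose=(3,-4,S); sL=160/313, sR=160/193; mL=-34640/60409, mR=-19200/60409; mL+mR=-53840/60409 → advance -1; mR−mL=80/313 → turn +1·90°
n=3: pose=(3,-3,E); sL=80/97, sR=16/29; mL=-392/2813, mR=768/2813; mL+mR=376/2813 → advance +1; mR−mL=40/97 → turn +1·90°

0 32/17 160/193 368/3281 3456/3281 2 -5 N
1 8/9 20/9 -16/9 -4/3 2 -4 W
2 160/313 160/193 -34640/60409 -19200/60409 3 -4 S
3 80/97 16/29 -392/2813 768/2813 3 -3 E
final 4 -3 N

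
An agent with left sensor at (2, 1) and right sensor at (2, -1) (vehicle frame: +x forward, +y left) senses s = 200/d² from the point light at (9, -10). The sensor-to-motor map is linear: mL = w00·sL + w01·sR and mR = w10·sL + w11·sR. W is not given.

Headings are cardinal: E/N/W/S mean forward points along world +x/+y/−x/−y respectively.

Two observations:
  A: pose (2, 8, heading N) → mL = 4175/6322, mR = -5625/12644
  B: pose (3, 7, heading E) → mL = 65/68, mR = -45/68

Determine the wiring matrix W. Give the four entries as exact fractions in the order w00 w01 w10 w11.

1 1/2 -1/2 -1/2

obs A: pose=(2,8,N) → sL=25/58, sR=50/109, mL=4175/6322, mR=-5625/12644
obs B: pose=(3,7,E) → sL=10/17, sR=25/34, mL=65/68, mR=-45/68
sensor matrix S = [[25/58, 50/109], [10/17, 25/34]]; det S = 10125/214948
solve [mL_A; mL_B] = S·[w00; w01] and [mR_A; mR_B] = S·[w10; w11]:
  w00 = 1, w01 = 1/2, w10 = -1/2, w11 = -1/2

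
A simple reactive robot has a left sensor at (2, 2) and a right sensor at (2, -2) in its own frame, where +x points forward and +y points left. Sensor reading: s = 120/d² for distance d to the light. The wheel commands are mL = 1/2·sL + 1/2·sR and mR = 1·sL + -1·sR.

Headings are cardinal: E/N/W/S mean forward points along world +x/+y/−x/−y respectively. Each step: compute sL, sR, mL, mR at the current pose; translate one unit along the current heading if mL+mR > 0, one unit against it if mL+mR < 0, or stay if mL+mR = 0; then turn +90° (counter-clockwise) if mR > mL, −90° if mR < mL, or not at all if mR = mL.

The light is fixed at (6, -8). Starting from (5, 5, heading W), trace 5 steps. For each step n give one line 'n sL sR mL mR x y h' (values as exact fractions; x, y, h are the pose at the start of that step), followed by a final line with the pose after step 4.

n=0: pose=(5,5,W); sL=12/13, sR=20/39; mL=28/39, mR=16/39; mL+mR=44/39 → advance +1; mR−mL=-4/13 → turn -1·90°
n=1: pose=(4,5,N); sL=120/241, sR=8/15; mL=1864/3615, mR=-128/3615; mL+mR=1736/3615 → advance +1; mR−mL=-664/1205 → turn -1·90°
n=2: pose=(4,6,E); sL=15/32, sR=5/6; mL=125/192, mR=-35/96; mL+mR=55/192 → advance +1; mR−mL=-65/64 → turn -1·90°
n=3: pose=(5,6,S); sL=24/29, sR=40/51; mL=1192/1479, mR=64/1479; mL+mR=1256/1479 → advance +1; mR−mL=-376/493 → turn -1·90°
n=4: pose=(5,5,W); sL=12/13, sR=20/39; mL=28/39, mR=16/39; mL+mR=44/39 → advance +1; mR−mL=-4/13 → turn -1·90°

0 12/13 20/39 28/39 16/39 5 5 W
1 120/241 8/15 1864/3615 -128/3615 4 5 N
2 15/32 5/6 125/192 -35/96 4 6 E
3 24/29 40/51 1192/1479 64/1479 5 6 S
4 12/13 20/39 28/39 16/39 5 5 W
final 4 5 N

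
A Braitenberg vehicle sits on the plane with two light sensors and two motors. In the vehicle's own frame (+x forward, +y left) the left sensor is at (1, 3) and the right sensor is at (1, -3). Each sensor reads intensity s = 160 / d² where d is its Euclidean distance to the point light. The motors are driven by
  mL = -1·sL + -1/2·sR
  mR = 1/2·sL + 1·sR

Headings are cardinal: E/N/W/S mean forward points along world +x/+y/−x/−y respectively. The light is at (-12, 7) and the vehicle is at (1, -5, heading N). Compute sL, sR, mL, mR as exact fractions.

160/221 160/377 -6000/6409 5040/6409

left sensor world pos  = (-2, -4); dL² = 221
right sensor world pos = (4, -4); dR² = 377
sL = 160/221 = 160/221
sR = 160/377 = 160/377
mL = -1·sL + -1/2·sR = -6000/6409
mR = 1/2·sL + 1·sR = 5040/6409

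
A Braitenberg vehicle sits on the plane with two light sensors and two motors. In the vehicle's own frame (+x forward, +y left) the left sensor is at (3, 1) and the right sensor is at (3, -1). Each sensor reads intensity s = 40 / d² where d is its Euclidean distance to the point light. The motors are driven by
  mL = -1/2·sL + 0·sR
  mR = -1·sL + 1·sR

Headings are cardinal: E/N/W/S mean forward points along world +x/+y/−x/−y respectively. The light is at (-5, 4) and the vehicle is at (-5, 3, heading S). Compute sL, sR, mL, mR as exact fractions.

left sensor world pos  = (-4, 0); dL² = 17
right sensor world pos = (-6, 0); dR² = 17
sL = 40/17 = 40/17
sR = 40/17 = 40/17
mL = -1/2·sL + 0·sR = -20/17
mR = -1·sL + 1·sR = 0

40/17 40/17 -20/17 0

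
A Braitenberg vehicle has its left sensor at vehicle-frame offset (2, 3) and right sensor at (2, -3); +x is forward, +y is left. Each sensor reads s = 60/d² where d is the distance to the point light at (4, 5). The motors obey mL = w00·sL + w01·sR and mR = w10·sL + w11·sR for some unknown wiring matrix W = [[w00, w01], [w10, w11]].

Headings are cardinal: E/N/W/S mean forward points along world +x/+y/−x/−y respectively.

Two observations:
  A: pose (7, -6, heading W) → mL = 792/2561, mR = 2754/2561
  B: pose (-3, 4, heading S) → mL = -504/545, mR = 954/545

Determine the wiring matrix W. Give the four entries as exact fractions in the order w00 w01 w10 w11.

obs A: pose=(7,-6,W) → sL=60/197, sR=12/13, mL=792/2561, mR=2754/2561
obs B: pose=(-3,4,S) → sL=12/5, sR=60/109, mL=-504/545, mR=954/545
sensor matrix S = [[60/197, 12/13], [12/5, 60/109]]; det S = -2858112/1395745
solve [mL_A; mL_B] = S·[w00; w01] and [mR_A; mR_B] = S·[w10; w11]:
  w00 = -1/2, w01 = 1/2, w10 = 1/2, w11 = 1

-1/2 1/2 1/2 1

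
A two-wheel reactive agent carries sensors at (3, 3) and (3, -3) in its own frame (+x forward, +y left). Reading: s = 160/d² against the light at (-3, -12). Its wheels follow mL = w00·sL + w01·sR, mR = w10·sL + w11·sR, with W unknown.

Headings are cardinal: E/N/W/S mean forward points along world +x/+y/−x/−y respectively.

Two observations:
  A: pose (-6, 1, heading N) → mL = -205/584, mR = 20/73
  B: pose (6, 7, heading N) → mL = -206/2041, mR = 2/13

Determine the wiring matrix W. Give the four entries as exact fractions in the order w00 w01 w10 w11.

1/2 -1 1/2 0

obs A: pose=(-6,1,N) → sL=40/73, sR=5/8, mL=-205/584, mR=20/73
obs B: pose=(6,7,N) → sL=4/13, sR=40/157, mL=-206/2041, mR=2/13
sensor matrix S = [[40/73, 5/8], [4/13, 40/157]]; det S = -15705/297986
solve [mL_A; mL_B] = S·[w00; w01] and [mR_A; mR_B] = S·[w10; w11]:
  w00 = 1/2, w01 = -1, w10 = 1/2, w11 = 0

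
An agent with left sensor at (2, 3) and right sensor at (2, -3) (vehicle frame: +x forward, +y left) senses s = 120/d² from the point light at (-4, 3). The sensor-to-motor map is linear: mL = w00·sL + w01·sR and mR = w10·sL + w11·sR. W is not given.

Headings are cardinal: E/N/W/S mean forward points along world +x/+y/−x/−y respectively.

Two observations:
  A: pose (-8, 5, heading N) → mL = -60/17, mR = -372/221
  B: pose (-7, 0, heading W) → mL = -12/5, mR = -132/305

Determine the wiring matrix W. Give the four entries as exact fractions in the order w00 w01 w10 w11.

0 -1/2 1 -1/2

obs A: pose=(-8,5,N) → sL=24/13, sR=120/17, mL=-60/17, mR=-372/221
obs B: pose=(-7,0,W) → sL=120/61, sR=24/5, mL=-12/5, mR=-132/305
sensor matrix S = [[24/13, 120/17], [120/61, 24/5]]; det S = -338688/67405
solve [mL_A; mL_B] = S·[w00; w01] and [mR_A; mR_B] = S·[w10; w11]:
  w00 = 0, w01 = -1/2, w10 = 1, w11 = -1/2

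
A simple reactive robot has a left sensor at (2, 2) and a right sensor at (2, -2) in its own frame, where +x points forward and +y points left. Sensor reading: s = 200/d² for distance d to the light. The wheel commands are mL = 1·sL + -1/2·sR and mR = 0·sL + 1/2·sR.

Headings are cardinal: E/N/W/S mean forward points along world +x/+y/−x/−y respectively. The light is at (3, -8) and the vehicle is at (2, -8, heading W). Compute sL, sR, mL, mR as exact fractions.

left sensor world pos  = (0, -10); dL² = 13
right sensor world pos = (0, -6); dR² = 13
sL = 200/13 = 200/13
sR = 200/13 = 200/13
mL = 1·sL + -1/2·sR = 100/13
mR = 0·sL + 1/2·sR = 100/13

200/13 200/13 100/13 100/13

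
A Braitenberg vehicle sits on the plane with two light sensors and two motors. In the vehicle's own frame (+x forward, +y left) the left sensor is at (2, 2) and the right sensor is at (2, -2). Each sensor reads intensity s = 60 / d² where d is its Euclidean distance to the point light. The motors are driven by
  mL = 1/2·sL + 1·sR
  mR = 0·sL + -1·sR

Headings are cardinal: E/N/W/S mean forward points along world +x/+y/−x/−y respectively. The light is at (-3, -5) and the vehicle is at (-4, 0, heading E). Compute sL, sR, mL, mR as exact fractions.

6/5 6 33/5 -6

left sensor world pos  = (-2, 2); dL² = 50
right sensor world pos = (-2, -2); dR² = 10
sL = 60/50 = 6/5
sR = 60/10 = 6
mL = 1/2·sL + 1·sR = 33/5
mR = 0·sL + -1·sR = -6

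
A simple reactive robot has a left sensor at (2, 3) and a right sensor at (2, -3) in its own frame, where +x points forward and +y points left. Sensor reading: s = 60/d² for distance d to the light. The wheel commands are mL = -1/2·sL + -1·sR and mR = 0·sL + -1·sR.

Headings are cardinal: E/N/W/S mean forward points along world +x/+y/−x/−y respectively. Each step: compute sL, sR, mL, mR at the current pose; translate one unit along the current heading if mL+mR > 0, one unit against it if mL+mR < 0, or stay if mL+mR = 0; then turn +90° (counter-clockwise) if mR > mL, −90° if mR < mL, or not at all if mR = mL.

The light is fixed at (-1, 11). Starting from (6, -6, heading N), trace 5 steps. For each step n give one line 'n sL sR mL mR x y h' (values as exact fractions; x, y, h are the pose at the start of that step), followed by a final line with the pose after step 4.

0 60/241 12/65 -4842/15665 -12/65 6 -6 N
1 30/233 6/25 -1773/5825 -6/25 6 -7 W
2 60/521 12/85 -8802/44285 -12/85 7 -7 S
3 15/74 3/25 -819/3700 -3/25 7 -6 E
4 60/241 12/65 -4842/15665 -12/65 6 -6 N
final 6 -7 W

n=0: pose=(6,-6,N); sL=60/241, sR=12/65; mL=-4842/15665, mR=-12/65; mL+mR=-7734/15665 → advance -1; mR−mL=30/241 → turn +1·90°
n=1: pose=(6,-7,W); sL=30/233, sR=6/25; mL=-1773/5825, mR=-6/25; mL+mR=-3171/5825 → advance -1; mR−mL=15/233 → turn +1·90°
n=2: pose=(7,-7,S); sL=60/521, sR=12/85; mL=-8802/44285, mR=-12/85; mL+mR=-15054/44285 → advance -1; mR−mL=30/521 → turn +1·90°
n=3: pose=(7,-6,E); sL=15/74, sR=3/25; mL=-819/3700, mR=-3/25; mL+mR=-1263/3700 → advance -1; mR−mL=15/148 → turn +1·90°
n=4: pose=(6,-6,N); sL=60/241, sR=12/65; mL=-4842/15665, mR=-12/65; mL+mR=-7734/15665 → advance -1; mR−mL=30/241 → turn +1·90°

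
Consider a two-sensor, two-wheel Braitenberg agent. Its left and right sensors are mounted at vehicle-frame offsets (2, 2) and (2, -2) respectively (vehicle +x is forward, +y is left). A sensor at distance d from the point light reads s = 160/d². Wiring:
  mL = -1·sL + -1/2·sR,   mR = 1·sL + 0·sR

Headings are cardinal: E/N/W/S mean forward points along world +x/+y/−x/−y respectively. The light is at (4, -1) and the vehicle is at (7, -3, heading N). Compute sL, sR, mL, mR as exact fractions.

left sensor world pos  = (5, -1); dL² = 1
right sensor world pos = (9, -1); dR² = 25
sL = 160/1 = 160
sR = 160/25 = 32/5
mL = -1·sL + -1/2·sR = -816/5
mR = 1·sL + 0·sR = 160

160 32/5 -816/5 160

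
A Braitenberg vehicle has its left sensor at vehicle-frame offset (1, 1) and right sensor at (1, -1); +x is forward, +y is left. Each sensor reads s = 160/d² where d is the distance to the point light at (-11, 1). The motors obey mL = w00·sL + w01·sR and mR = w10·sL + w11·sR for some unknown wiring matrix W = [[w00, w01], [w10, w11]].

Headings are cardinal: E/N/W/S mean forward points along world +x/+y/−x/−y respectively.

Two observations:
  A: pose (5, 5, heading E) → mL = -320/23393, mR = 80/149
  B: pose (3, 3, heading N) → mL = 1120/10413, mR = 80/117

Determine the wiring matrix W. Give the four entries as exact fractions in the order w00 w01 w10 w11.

obs A: pose=(5,5,E) → sL=80/157, sR=80/149, mL=-320/23393, mR=80/149
obs B: pose=(3,3,N) → sL=80/89, sR=80/117, mL=1120/10413, mR=80/117
sensor matrix S = [[80/157, 80/149], [80/89, 80/117]]; det S = -32691200/243591309
solve [mL_A; mL_B] = S·[w00; w01] and [mR_A; mR_B] = S·[w10; w11]:
  w00 = 1/2, w01 = -1/2, w10 = 0, w11 = 1

1/2 -1/2 0 1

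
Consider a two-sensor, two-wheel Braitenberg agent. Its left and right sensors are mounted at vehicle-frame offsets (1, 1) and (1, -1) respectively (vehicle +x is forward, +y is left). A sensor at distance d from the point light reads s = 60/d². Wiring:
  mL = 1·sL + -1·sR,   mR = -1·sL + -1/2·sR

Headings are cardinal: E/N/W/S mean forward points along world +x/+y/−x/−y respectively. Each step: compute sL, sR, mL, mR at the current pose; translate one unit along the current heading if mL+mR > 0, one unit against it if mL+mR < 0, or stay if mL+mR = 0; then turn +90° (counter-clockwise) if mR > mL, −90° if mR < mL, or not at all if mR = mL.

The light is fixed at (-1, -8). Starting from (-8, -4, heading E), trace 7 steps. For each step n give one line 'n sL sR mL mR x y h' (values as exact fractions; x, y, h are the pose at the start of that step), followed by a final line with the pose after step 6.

0 60/61 4/3 -64/183 -302/183 -8 -4 E
1 30/29 2/3 32/87 -119/87 -9 -4 S
2 60/97 20/39 400/3783 -3310/3783 -9 -3 W
3 3/5 5/6 -7/30 -61/60 -8 -3 N
4 60/61 4/3 -64/183 -302/183 -8 -4 E
5 30/29 2/3 32/87 -119/87 -9 -4 S
6 60/97 20/39 400/3783 -3310/3783 -9 -3 W
final -8 -3 N

n=0: pose=(-8,-4,E); sL=60/61, sR=4/3; mL=-64/183, mR=-302/183; mL+mR=-2 → advance -1; mR−mL=-238/183 → turn -1·90°
n=1: pose=(-9,-4,S); sL=30/29, sR=2/3; mL=32/87, mR=-119/87; mL+mR=-1 → advance -1; mR−mL=-151/87 → turn -1·90°
n=2: pose=(-9,-3,W); sL=60/97, sR=20/39; mL=400/3783, mR=-3310/3783; mL+mR=-10/13 → advance -1; mR−mL=-3710/3783 → turn -1·90°
n=3: pose=(-8,-3,N); sL=3/5, sR=5/6; mL=-7/30, mR=-61/60; mL+mR=-5/4 → advance -1; mR−mL=-47/60 → turn -1·90°
n=4: pose=(-8,-4,E); sL=60/61, sR=4/3; mL=-64/183, mR=-302/183; mL+mR=-2 → advance -1; mR−mL=-238/183 → turn -1·90°
n=5: pose=(-9,-4,S); sL=30/29, sR=2/3; mL=32/87, mR=-119/87; mL+mR=-1 → advance -1; mR−mL=-151/87 → turn -1·90°
n=6: pose=(-9,-3,W); sL=60/97, sR=20/39; mL=400/3783, mR=-3310/3783; mL+mR=-10/13 → advance -1; mR−mL=-3710/3783 → turn -1·90°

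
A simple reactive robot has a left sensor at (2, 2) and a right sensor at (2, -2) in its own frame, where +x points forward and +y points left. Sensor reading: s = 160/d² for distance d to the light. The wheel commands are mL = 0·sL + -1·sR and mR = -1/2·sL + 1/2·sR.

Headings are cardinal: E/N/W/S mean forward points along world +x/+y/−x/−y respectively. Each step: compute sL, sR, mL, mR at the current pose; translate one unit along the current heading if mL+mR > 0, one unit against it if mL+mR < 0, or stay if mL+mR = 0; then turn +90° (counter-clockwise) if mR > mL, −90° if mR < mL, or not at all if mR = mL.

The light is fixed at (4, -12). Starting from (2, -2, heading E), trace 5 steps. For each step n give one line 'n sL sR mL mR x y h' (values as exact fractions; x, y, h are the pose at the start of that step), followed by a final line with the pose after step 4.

n=0: pose=(2,-2,E); sL=10/9, sR=5/2; mL=-5/2, mR=25/36; mL+mR=-65/36 → advance -1; mR−mL=115/36 → turn +1·90°
n=1: pose=(1,-2,N); sL=160/169, sR=32/29; mL=-32/29, mR=384/4901; mL+mR=-5024/4901 → advance -1; mR−mL=5792/4901 → turn +1·90°
n=2: pose=(1,-3,W); sL=80/37, sR=80/73; mL=-80/73, mR=-1440/2701; mL+mR=-4400/2701 → advance -1; mR−mL=1520/2701 → turn +1·90°
n=3: pose=(2,-3,S); sL=160/49, sR=32/13; mL=-32/13, mR=-256/637; mL+mR=-1824/637 → advance -1; mR−mL=1312/637 → turn +1·90°
n=4: pose=(2,-2,E); sL=10/9, sR=5/2; mL=-5/2, mR=25/36; mL+mR=-65/36 → advance -1; mR−mL=115/36 → turn +1·90°

0 10/9 5/2 -5/2 25/36 2 -2 E
1 160/169 32/29 -32/29 384/4901 1 -2 N
2 80/37 80/73 -80/73 -1440/2701 1 -3 W
3 160/49 32/13 -32/13 -256/637 2 -3 S
4 10/9 5/2 -5/2 25/36 2 -2 E
final 1 -2 N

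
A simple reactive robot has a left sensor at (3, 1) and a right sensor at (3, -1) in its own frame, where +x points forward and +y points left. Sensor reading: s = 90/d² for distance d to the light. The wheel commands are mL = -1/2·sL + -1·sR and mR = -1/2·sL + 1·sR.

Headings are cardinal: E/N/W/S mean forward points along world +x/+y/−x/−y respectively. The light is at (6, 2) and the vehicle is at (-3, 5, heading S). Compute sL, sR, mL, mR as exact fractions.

45/32 9/10 -513/320 63/320

left sensor world pos  = (-2, 2); dL² = 64
right sensor world pos = (-4, 2); dR² = 100
sL = 90/64 = 45/32
sR = 90/100 = 9/10
mL = -1/2·sL + -1·sR = -513/320
mR = -1/2·sL + 1·sR = 63/320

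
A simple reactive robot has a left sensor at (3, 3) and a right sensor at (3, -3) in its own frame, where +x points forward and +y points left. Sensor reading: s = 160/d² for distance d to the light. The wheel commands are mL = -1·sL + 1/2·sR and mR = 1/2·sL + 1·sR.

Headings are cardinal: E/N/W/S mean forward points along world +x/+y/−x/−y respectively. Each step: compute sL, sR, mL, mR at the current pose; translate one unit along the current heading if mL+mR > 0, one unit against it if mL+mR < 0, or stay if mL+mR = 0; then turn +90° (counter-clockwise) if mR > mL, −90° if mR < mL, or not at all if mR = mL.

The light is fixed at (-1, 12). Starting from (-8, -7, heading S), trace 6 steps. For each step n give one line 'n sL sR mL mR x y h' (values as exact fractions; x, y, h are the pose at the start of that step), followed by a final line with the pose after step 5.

n=0: pose=(-8,-7,S); sL=8/25, sR=20/73; mL=-334/1825, mR=792/1825; mL+mR=458/1825 → advance +1; mR−mL=1126/1825 → turn +1·90°
n=1: pose=(-8,-8,E); sL=32/61, sR=32/109; mL=-2512/6649, mR=3696/6649; mL+mR=1184/6649 → advance +1; mR−mL=6208/6649 → turn +1·90°
n=2: pose=(-7,-8,N); sL=16/37, sR=80/149; mL=-904/5513, mR=4152/5513; mL+mR=3248/5513 → advance +1; mR−mL=5056/5513 → turn +1·90°
n=3: pose=(-7,-7,W); sL=32/113, sR=160/337; mL=-1744/38081, mR=23472/38081; mL+mR=21728/38081 → advance +1; mR−mL=25216/38081 → turn +1·90°
n=4: pose=(-8,-7,S); sL=8/25, sR=20/73; mL=-334/1825, mR=792/1825; mL+mR=458/1825 → advance +1; mR−mL=1126/1825 → turn +1·90°
n=5: pose=(-8,-8,E); sL=32/61, sR=32/109; mL=-2512/6649, mR=3696/6649; mL+mR=1184/6649 → advance +1; mR−mL=6208/6649 → turn +1·90°

0 8/25 20/73 -334/1825 792/1825 -8 -7 S
1 32/61 32/109 -2512/6649 3696/6649 -8 -8 E
2 16/37 80/149 -904/5513 4152/5513 -7 -8 N
3 32/113 160/337 -1744/38081 23472/38081 -7 -7 W
4 8/25 20/73 -334/1825 792/1825 -8 -7 S
5 32/61 32/109 -2512/6649 3696/6649 -8 -8 E
final -7 -8 N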